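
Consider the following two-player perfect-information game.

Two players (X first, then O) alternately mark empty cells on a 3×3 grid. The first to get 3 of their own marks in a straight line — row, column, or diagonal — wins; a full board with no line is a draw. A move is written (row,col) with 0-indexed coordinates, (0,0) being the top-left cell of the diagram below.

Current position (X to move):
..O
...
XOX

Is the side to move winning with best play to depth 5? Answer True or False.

[..O/.../XOX] X move#1: (0,0):+1/X.O/.../XOX*, (0,1):+0/.XO/.../XOX, (1,0):+0/..O/X../XOX, (1,1):+0/..O/.X./XOX, (1,2):-1/..O/..X/XOX
[X.O/.../XOX] O move#2: (0,1):-1/XOO/.../XOX*, (1,0):-1/X.O/O../XOX, (1,1):-1/X.O/.O./XOX, (1,2):-1/X.O/..O/XOX
[XOO/.../XOX] X move#3: (1,0):+1/XOO/X../XOX*, (1,1):+1/XOO/.X./XOX, (1,2):-1/XOO/..X/XOX
[XOO/X../XOX] end (terminal -1, O#4); searched ..O/.../XOX to 5

X winning at [..O/.../XOX]: True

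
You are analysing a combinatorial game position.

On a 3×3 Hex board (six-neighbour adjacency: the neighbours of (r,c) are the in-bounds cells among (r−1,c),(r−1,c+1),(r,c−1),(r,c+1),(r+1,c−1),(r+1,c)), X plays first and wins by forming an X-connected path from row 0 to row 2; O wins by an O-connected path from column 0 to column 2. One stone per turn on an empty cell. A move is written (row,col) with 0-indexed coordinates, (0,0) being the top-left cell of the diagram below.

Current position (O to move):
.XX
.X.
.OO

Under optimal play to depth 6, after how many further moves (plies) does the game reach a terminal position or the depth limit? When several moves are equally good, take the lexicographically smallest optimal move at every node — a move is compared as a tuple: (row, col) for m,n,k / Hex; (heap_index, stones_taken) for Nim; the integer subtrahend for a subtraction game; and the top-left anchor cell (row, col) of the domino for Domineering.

[.XX/.X./.OO] O move#1: (0,0):-1/OXX/.X./.OO, (1,0):-1/.XX/OX./.OO, (1,2):-1/.XX/.XO/.OO, (2,0):+1/.XX/.X./OOO*
[.XX/.X./OOO] end (terminal -1, X#2); searched .XX/.X./.OO to 6

PV length from [.XX/.X./.OO]: 1 ply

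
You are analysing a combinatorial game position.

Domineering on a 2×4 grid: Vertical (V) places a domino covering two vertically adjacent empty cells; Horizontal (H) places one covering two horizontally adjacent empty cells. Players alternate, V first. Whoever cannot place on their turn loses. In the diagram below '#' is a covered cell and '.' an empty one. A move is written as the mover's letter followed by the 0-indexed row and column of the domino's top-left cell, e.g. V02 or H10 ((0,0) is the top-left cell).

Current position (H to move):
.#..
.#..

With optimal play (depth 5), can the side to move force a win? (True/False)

[.#../.#..] H move#1: H02:+1/.###/.#..*, H12:+1/.#../.###
[.###/.#..] V move#2: V00:-1/####/##..*
[####/##..] H move#3: H12:+1/####/####*
[####/####] end (terminal -1, V#4); searched .#../.#.. to 5

H winning at [.#../.#..]: True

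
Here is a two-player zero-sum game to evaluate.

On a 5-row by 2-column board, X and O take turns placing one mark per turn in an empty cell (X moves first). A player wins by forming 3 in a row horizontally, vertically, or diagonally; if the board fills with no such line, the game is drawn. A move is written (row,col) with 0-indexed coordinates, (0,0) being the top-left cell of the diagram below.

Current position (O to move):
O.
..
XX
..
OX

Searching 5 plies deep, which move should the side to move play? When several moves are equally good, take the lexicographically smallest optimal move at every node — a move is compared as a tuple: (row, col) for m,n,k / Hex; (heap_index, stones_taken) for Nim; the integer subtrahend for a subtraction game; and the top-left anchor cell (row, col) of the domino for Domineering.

O's best at [O./../XX/../OX]: (3,1)

ply 1, O at O./../XX/../OX | (0,1)=-1→OO/../XX/../OX; (1,0)=-1→O./O./XX/../OX; (1,1)=-1→O./.O/XX/../OX; (3,0)=-1→O./../XX/O./OX; (3,1)=+0→O./../XX/.O/OX*
ply 2, X at O./../XX/.O/OX | (0,1)=+0→OX/../XX/.O/OX*; (1,0)=+0→O./X./XX/.O/OX; (1,1)=+0→O./.X/XX/.O/OX; (3,0)=+0→O./../XX/XO/OX
ply 3, O at OX/../XX/.O/OX | (1,0)=-1→OX/O./XX/.O/OX; (1,1)=+0→OX/.O/XX/.O/OX*; (3,0)=-1→OX/../XX/OO/OX
ply 4, X at OX/.O/XX/.O/OX | (1,0)=+0→OX/XO/XX/.O/OX*; (3,0)=+0→OX/.O/XX/XO/OX
ply 5, O at OX/XO/XX/.O/OX | (3,0)=+0→OX/XO/XX/OO/OX*
ply 6: OX/XO/XX/OO/OX is terminal +0 (X); from O./../XX/../OX depth 5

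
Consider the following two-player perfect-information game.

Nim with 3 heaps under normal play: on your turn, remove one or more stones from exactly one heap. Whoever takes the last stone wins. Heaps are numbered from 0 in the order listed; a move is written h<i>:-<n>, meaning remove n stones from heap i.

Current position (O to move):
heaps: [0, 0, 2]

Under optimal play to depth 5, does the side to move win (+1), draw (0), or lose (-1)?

value((0,0,2), O) = +1

[(0,0,2)] O move#1: h2:-1:-1/(0,0,1), h2:-2:+1/(0,0,0)*
[(0,0,0)] end (terminal -1, X#2); searched (0,0,2) to 5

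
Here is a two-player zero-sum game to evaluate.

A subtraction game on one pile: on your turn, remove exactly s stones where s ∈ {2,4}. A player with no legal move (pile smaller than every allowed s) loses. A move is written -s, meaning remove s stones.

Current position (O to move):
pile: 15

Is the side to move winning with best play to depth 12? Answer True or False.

O winning at [15]: True

p1 O@[15]: -2[13]+1* -4[11]-1
p2 X@[13]: -2[11]-1* -4[9]-1
p3 O@[11]: -2[9]-1 -4[7]+1*
p4 X@[7]: -2[5]-1* -4[3]-1
p5 O@[5]: -2[3]-1 -4[1]+1*
p6 X@[1] terminal -1; root [15] d12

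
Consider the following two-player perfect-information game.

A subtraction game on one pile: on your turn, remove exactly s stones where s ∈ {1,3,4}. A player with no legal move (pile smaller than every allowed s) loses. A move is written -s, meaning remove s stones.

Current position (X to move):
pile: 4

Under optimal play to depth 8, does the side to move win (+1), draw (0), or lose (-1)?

value(4, X) = +1

[4] X move#1: -1:-1/3, -3:-1/1, -4:+1/0*
[0] end (terminal -1, O#2); searched 4 to 8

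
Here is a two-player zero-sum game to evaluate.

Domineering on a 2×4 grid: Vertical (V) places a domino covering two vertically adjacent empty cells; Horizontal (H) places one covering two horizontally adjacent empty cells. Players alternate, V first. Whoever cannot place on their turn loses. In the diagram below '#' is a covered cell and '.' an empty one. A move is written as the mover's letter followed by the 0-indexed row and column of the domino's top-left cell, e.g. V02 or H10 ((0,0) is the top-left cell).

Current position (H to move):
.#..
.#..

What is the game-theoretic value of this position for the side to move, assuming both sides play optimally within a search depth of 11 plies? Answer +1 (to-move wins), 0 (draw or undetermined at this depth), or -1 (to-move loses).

p1 H@[.#../.#..]: H02[.###/.#..]+1* H12[.#../.###]+1
p2 V@[.###/.#..]: V00[####/##..]-1*
p3 H@[####/##..]: H12[####/####]+1*
p4 V@[####/####] terminal -1; root [.#../.#..] d11

value(.#../.#.., H) = +1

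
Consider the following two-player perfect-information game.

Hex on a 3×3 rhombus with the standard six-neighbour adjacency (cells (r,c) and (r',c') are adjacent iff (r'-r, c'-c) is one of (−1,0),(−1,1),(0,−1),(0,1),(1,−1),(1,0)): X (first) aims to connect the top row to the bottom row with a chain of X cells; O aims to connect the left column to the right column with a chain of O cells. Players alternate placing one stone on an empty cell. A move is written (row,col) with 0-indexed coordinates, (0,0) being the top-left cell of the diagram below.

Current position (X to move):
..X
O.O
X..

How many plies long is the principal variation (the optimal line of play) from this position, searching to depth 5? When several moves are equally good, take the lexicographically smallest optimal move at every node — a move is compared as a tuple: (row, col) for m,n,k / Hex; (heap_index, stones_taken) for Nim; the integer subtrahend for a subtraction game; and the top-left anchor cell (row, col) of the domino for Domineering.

PV length from [..X/O.O/X..]: 1 ply

p1 X@[..X/O.O/X..]: (0,0)[X.X/O.O/X..]-1 (0,1)[.XX/O.O/X..]-1 (1,1)[..X/OXO/X..]+1* (2,1)[..X/O.O/XX.]-1 (2,2)[..X/O.O/X.X]-1
p2 O@[..X/OXO/X..] terminal -1; root [..X/O.O/X..] d5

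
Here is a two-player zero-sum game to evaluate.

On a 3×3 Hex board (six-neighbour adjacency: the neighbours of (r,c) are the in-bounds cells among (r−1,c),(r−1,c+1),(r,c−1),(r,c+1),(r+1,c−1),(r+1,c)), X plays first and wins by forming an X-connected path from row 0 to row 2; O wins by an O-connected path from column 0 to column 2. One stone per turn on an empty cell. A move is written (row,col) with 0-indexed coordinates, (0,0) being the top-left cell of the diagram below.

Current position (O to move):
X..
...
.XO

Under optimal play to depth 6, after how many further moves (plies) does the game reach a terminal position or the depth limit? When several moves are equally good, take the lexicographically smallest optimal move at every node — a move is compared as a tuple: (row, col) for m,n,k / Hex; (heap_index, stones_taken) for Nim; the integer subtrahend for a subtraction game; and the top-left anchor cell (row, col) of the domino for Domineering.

ply 1, O at X../.../.XO | (0,1)=-1→XO./.../.XO; (0,2)=-1→X.O/.../.XO; (1,0)=-1→X../O../.XO; (1,1)=+1→X../.O./.XO*; (1,2)=-1→X../..O/.XO; (2,0)=-1→X../.../OXO
ply 2, X at X../.O./.XO | (0,1)=-1→XX./.O./.XO*; (0,2)=-1→X.X/.O./.XO; (1,0)=-1→X../XO./.XO; (1,2)=-1→X../.OX/.XO; (2,0)=-1→X../.O./XXO
ply 3, O at XX./.O./.XO | (0,2)=+1→XXO/.O./.XO*; (1,0)=+1→XX./OO./.XO; (1,2)=+1→XX./.OO/.XO; (2,0)=+1→XX./.O./OXO
ply 4, X at XXO/.O./.XO | (1,0)=-1→XXO/XO./.XO*; (1,2)=-1→XXO/.OX/.XO; (2,0)=-1→XXO/.O./XXO
ply 5, O at XXO/XO./.XO | (1,2)=-1→XXO/XOO/.XO; (2,0)=+1→XXO/XO./OXO*
ply 6: XXO/XO./OXO is terminal -1 (X); from X../.../.XO depth 6

PV length from [X../.../.XO]: 5 plies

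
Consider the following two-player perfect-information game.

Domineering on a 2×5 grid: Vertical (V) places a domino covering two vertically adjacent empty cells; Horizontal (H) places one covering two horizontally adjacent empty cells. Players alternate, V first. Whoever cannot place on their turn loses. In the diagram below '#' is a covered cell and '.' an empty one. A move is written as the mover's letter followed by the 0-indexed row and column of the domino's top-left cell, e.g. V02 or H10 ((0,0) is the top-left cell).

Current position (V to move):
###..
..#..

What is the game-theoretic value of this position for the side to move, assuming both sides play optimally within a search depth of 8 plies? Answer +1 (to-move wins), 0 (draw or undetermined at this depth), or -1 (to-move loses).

value(###../..#.., V) = +1

p1 V@[###../..#..]: V03[####./..##.]+1* V04[###.#/..#.#]+1
p2 H@[####./..##.]: H10[####./####.]-1*
p3 V@[####./####.]: V04[#####/#####]+1*
p4 H@[#####/#####] terminal -1; root [###../..#..] d8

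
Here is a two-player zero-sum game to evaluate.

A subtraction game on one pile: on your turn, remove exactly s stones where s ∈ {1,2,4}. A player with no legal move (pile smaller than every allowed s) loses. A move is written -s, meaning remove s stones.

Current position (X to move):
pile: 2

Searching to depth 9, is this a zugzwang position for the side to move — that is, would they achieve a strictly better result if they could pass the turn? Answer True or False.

p1 X@[2]: -1[1]-1 -2[0]+1*
p2 O@[0] terminal -1; root [2] d9
suppose X passes — search the same position with O to move:
pass> p1 O@[2]: -1[1]-1 -2[0]+1*
pass> p2 X@[0] terminal -1; root [2] d9
for X: play +1, pass -1

zugzwang(2, X) = False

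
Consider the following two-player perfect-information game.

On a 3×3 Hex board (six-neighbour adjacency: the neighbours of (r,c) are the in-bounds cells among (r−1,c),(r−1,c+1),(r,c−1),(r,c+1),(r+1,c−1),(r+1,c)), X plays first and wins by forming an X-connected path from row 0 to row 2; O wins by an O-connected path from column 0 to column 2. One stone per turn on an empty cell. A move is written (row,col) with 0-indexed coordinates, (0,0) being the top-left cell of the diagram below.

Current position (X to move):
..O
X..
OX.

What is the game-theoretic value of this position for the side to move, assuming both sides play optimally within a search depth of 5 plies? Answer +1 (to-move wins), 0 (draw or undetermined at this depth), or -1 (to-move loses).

value(..O/X../OX., X) = +1

[..O/X../OX.] X move#1: (0,0):-1/X.O/X../OX., (0,1):-1/.XO/X../OX., (1,1):+1/..O/XX./OX.*, (1,2):-1/..O/X.X/OX., (2,2):-1/..O/X../OXX
[..O/XX./OX.] O move#2: (0,0):-1/O.O/XX./OX.*, (0,1):-1/.OO/XX./OX., (1,2):-1/..O/XXO/OX., (2,2):-1/..O/XX./OXO
[O.O/XX./OX.] X move#3: (0,1):+1/OXO/XX./OX.*, (1,2):-1/O.O/XXX/OX., (2,2):-1/O.O/XX./OXX
[OXO/XX./OX.] end (terminal -1, O#4); searched ..O/X../OX. to 5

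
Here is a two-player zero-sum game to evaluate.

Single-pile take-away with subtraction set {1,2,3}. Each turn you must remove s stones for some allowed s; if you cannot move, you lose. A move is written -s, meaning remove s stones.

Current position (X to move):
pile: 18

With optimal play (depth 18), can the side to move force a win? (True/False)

p1 X@[18]: -1[17]-1 -2[16]+1* -3[15]-1
p2 O@[16]: -1[15]-1* -2[14]-1 -3[13]-1
p3 X@[15]: -1[14]-1 -2[13]-1 -3[12]+1*
p4 O@[12]: -1[11]-1* -2[10]-1 -3[9]-1
p5 X@[11]: -1[10]-1 -2[9]-1 -3[8]+1*
p6 O@[8]: -1[7]-1* -2[6]-1 -3[5]-1
p7 X@[7]: -1[6]-1 -2[5]-1 -3[4]+1*
p8 O@[4]: -1[3]-1* -2[2]-1 -3[1]-1
p9 X@[3]: -1[2]-1 -2[1]-1 -3[0]+1*
p10 O@[0] terminal -1; root [18] d18

X winning at [18]: True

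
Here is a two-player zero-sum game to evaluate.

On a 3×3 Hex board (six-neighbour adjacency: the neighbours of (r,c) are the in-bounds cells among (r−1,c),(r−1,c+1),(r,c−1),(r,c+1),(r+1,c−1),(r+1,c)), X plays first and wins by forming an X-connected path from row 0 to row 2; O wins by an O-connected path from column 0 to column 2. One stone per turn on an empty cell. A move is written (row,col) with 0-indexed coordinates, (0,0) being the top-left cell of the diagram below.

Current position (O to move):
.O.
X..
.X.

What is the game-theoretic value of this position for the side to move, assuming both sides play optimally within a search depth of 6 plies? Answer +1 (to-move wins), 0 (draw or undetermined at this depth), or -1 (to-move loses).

value(.O./X../.X., O) = +1

p1 O@[.O./X../.X.]: (0,0)[OO./X../.X.]-1 (0,2)[.OO/X../.X.]-1 (1,1)[.O./XO./.X.]+1* (1,2)[.O./X.O/.X.]-1 (2,0)[.O./X../OX.]-1 (2,2)[.O./X../.XO]-1
p2 X@[.O./XO./.X.]: (0,0)[XO./XO./.X.]-1* (0,2)[.OX/XO./.X.]-1 (1,2)[.O./XOX/.X.]-1 (2,0)[.O./XO./XX.]-1 (2,2)[.O./XO./.XX]-1
p3 O@[XO./XO./.X.]: (0,2)[XOO/XO./.X.]-1 (1,2)[XO./XOO/.X.]-1 (2,0)[XO./XO./OX.]+1* (2,2)[XO./XO./.XO]-1
p4 X@[XO./XO./OX.]: (0,2)[XOX/XO./OX.]-1* (1,2)[XO./XOX/OX.]-1 (2,2)[XO./XO./OXX]-1
p5 O@[XOX/XO./OX.]: (1,2)[XOX/XOO/OX.]+1* (2,2)[XOX/XO./OXO]-1
p6 X@[XOX/XOO/OX.] terminal -1; root [.O./X../.X.] d6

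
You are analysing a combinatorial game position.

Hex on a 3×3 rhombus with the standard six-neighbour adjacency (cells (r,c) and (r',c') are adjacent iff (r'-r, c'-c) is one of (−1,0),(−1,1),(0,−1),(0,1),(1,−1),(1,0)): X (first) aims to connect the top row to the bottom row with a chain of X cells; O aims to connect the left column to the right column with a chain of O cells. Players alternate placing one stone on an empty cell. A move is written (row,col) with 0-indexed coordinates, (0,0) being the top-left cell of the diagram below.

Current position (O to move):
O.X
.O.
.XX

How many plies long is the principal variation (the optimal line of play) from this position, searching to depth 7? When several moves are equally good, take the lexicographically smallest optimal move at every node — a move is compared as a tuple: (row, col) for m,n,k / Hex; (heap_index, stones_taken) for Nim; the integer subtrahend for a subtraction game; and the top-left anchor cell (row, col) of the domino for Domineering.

PV length from [O.X/.O./.XX]: 3 plies

p1 O@[O.X/.O./.XX]: (0,1)[OOX/.O./.XX]-1 (1,0)[O.X/OO./.XX]-1 (1,2)[O.X/.OO/.XX]+1* (2,0)[O.X/.O./OXX]-1
p2 X@[O.X/.OO/.XX]: (0,1)[OXX/.OO/.XX]-1* (1,0)[O.X/XOO/.XX]-1 (2,0)[O.X/.OO/XXX]-1
p3 O@[OXX/.OO/.XX]: (1,0)[OXX/OOO/.XX]+1* (2,0)[OXX/.OO/OXX]+1
p4 X@[OXX/OOO/.XX] terminal -1; root [O.X/.O./.XX] d7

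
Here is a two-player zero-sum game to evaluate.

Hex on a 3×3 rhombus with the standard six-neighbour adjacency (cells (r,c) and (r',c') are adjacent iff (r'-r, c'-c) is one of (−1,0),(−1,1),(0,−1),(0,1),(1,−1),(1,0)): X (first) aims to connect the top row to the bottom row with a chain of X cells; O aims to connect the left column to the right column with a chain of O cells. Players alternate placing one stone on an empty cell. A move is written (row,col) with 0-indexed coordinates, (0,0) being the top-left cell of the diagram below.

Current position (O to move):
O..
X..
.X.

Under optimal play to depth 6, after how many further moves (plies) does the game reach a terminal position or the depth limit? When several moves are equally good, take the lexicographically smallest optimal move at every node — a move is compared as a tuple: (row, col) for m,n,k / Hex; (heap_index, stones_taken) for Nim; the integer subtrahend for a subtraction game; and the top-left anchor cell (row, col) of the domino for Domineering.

[O../X../.X.] O move#1: (0,1):-1/OO./X../.X., (0,2):-1/O.O/X../.X., (1,1):+1/O../XO./.X.*, (1,2):-1/O../X.O/.X., (2,0):-1/O../X../OX., (2,2):-1/O../X../.XO
[O../XO./.X.] X move#2: (0,1):-1/OX./XO./.X.*, (0,2):-1/O.X/XO./.X., (1,2):-1/O../XOX/.X., (2,0):-1/O../XO./XX., (2,2):-1/O../XO./.XX
[OX./XO./.X.] O move#3: (0,2):-1/OXO/XO./.X., (1,2):-1/OX./XOO/.X., (2,0):+1/OX./XO./OX.*, (2,2):-1/OX./XO./.XO
[OX./XO./OX.] X move#4: (0,2):-1/OXX/XO./OX.*, (1,2):-1/OX./XOX/OX., (2,2):-1/OX./XO./OXX
[OXX/XO./OX.] O move#5: (1,2):+1/OXX/XOO/OX.*, (2,2):-1/OXX/XO./OXO
[OXX/XOO/OX.] end (terminal -1, X#6); searched O../X../.X. to 6

PV length from [O../X../.X.]: 5 plies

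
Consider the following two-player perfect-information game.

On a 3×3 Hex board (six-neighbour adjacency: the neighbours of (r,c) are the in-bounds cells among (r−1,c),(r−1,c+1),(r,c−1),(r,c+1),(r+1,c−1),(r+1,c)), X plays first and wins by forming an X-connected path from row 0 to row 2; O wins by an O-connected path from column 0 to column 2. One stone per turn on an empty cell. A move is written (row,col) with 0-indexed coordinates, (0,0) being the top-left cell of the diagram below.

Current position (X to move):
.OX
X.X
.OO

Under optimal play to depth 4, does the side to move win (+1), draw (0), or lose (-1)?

value(.OX/X.X/.OO, X) = +1

[.OX/X.X/.OO] X move#1: (0,0):-1/XOX/X.X/.OO, (1,1):-1/.OX/XXX/.OO, (2,0):+1/.OX/X.X/XOO*
[.OX/X.X/XOO] O move#2: (0,0):-1/OOX/X.X/XOO*, (1,1):-1/.OX/XOX/XOO
[OOX/X.X/XOO] X move#3: (1,1):+1/OOX/XXX/XOO*
[OOX/XXX/XOO] end (terminal -1, O#4); searched .OX/X.X/.OO to 4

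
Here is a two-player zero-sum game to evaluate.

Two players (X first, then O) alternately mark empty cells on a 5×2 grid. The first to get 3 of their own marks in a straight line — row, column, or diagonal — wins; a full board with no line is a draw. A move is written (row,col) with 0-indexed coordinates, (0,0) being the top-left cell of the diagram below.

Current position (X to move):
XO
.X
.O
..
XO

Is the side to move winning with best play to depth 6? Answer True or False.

p1 X@[XO/.X/.O/../XO]: (1,0)[XO/XX/.O/../XO]-1 (2,0)[XO/.X/XO/../XO]-1 (3,0)[XO/.X/.O/X./XO]-1 (3,1)[XO/.X/.O/.X/XO]+0*
p2 O@[XO/.X/.O/.X/XO]: (1,0)[XO/OX/.O/.X/XO]+0* (2,0)[XO/.X/OO/.X/XO]+0 (3,0)[XO/.X/.O/OX/XO]+0
p3 X@[XO/OX/.O/.X/XO]: (2,0)[XO/OX/XO/.X/XO]+0* (3,0)[XO/OX/.O/XX/XO]+0
p4 O@[XO/OX/XO/.X/XO]: (3,0)[XO/OX/XO/OX/XO]+0*
p5 X@[XO/OX/XO/OX/XO] terminal +0; root [XO/.X/.O/../XO] d6

X winning at [XO/.X/.O/../XO]: False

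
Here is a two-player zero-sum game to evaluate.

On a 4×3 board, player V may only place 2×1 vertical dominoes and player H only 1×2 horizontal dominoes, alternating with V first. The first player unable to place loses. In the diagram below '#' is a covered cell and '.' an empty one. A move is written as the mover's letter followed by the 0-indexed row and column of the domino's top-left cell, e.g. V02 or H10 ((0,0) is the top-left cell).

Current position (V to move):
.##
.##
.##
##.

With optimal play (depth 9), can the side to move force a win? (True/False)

p1 V@[.##/.##/.##/##.]: V00[###/###/.##/##.]+1* V10[.##/###/###/##.]+1
p2 H@[###/###/.##/##.] terminal -1; root [.##/.##/.##/##.] d9

V winning at [.##/.##/.##/##.]: True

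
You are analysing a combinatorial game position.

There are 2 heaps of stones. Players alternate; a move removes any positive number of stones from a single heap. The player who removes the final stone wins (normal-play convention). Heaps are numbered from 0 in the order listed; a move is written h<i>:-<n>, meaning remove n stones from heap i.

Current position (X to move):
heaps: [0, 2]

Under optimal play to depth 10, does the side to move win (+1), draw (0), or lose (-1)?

[(0,2)] X move#1: h1:-1:-1/(0,1), h1:-2:+1/(0,0)*
[(0,0)] end (terminal -1, O#2); searched (0,2) to 10

value((0,2), X) = +1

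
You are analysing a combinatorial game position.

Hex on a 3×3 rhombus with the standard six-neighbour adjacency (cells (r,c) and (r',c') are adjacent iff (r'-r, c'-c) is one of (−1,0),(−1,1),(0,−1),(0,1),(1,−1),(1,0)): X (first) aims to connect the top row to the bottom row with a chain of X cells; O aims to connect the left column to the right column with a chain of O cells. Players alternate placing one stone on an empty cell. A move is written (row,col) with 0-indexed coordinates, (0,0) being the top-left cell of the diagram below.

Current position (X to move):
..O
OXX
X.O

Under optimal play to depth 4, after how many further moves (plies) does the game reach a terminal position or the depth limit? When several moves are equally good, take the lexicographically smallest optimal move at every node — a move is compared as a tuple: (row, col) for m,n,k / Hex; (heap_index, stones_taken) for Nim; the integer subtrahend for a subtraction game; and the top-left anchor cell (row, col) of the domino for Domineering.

PV length from [..O/OXX/X.O]: 1 ply

ply 1, X at ..O/OXX/X.O | (0,0)=-1→X.O/OXX/X.O; (0,1)=+1→.XO/OXX/X.O*; (2,1)=-1→..O/OXX/XXO
ply 2: .XO/OXX/X.O is terminal -1 (O); from ..O/OXX/X.O depth 4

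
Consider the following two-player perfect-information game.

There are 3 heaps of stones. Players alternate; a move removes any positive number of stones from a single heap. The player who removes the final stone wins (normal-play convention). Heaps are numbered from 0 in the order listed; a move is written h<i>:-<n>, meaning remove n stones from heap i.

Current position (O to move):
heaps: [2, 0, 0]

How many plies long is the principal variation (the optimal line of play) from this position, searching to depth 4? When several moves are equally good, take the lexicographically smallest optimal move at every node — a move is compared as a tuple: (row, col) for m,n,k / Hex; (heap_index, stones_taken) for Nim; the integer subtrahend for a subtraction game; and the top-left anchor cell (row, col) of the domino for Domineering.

PV length from [(2,0,0)]: 1 ply

[(2,0,0)] O move#1: h0:-1:-1/(1,0,0), h0:-2:+1/(0,0,0)*
[(0,0,0)] end (terminal -1, X#2); searched (2,0,0) to 4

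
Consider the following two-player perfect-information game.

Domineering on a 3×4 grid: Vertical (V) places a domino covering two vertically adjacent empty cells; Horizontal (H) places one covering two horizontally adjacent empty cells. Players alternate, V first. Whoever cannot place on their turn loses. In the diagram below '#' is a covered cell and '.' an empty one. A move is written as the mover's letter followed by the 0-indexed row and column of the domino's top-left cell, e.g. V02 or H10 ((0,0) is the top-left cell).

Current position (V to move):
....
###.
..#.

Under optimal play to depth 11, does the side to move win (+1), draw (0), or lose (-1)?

value(..../###./..#., V) = -1

[..../###./..#.] V move#1: V03:-1/...#/####/..#.*, V13:-1/..../####/..##
[...#/####/..#.] H move#2: H00:+1/##.#/####/..#.*, H01:+1/.###/####/..#., H20:+1/...#/####/###.
[##.#/####/..#.] end (terminal -1, V#3); searched ..../###./..#. to 11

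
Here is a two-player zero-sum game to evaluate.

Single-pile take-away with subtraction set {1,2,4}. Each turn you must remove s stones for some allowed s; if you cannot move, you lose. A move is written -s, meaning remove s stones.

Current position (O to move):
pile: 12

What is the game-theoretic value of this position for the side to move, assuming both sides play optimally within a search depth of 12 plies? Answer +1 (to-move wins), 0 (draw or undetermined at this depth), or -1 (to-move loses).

p1 O@[12]: -1[11]-1* -2[10]-1 -4[8]-1
p2 X@[11]: -1[10]-1 -2[9]+1* -4[7]-1
p3 O@[9]: -1[8]-1* -2[7]-1 -4[5]-1
p4 X@[8]: -1[7]-1 -2[6]+1* -4[4]-1
p5 O@[6]: -1[5]-1* -2[4]-1 -4[2]-1
p6 X@[5]: -1[4]-1 -2[3]+1* -4[1]-1
p7 O@[3]: -1[2]-1* -2[1]-1
p8 X@[2]: -1[1]-1 -2[0]+1*
p9 O@[0] terminal -1; root [12] d12

value(12, O) = -1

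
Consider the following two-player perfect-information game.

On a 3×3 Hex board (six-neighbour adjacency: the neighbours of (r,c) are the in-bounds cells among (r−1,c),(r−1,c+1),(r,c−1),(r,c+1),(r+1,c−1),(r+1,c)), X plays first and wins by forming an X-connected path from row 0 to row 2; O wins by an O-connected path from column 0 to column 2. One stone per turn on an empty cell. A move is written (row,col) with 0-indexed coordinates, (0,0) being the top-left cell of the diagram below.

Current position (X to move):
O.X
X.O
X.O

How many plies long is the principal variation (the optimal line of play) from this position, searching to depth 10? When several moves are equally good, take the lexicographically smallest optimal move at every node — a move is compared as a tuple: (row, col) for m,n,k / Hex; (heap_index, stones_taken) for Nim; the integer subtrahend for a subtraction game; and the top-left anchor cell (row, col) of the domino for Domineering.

PV length from [O.X/X.O/X.O]: 1 ply

p1 X@[O.X/X.O/X.O]: (0,1)[OXX/X.O/X.O]+1* (1,1)[O.X/XXO/X.O]+1 (2,1)[O.X/X.O/XXO]+1
p2 O@[OXX/X.O/X.O] terminal -1; root [O.X/X.O/X.O] d10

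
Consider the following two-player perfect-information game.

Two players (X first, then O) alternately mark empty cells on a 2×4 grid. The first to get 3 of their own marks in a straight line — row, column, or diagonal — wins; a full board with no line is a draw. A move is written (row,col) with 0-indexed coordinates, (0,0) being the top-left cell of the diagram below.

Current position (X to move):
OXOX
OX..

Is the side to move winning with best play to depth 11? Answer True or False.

[OXOX/OX..] X move#1: (1,2):+0/OXOX/OXX.*, (1,3):+0/OXOX/OX.X
[OXOX/OXX.] O move#2: (1,3):+0/OXOX/OXXO*
[OXOX/OXXO] end (terminal +0, X#3); searched OXOX/OX.. to 11

X winning at [OXOX/OX..]: False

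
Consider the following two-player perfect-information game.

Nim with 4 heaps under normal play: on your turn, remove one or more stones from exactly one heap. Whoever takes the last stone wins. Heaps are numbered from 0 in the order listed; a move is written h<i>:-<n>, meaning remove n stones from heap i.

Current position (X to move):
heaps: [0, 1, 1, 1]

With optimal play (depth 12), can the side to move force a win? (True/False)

X winning at [(0,1,1,1)]: True

p1 X@[(0,1,1,1)]: h1:-1[(0,0,1,1)]+1* h2:-1[(0,1,0,1)]+1 h3:-1[(0,1,1,0)]+1
p2 O@[(0,0,1,1)]: h2:-1[(0,0,0,1)]-1* h3:-1[(0,0,1,0)]-1
p3 X@[(0,0,0,1)]: h3:-1[(0,0,0,0)]+1*
p4 O@[(0,0,0,0)] terminal -1; root [(0,1,1,1)] d12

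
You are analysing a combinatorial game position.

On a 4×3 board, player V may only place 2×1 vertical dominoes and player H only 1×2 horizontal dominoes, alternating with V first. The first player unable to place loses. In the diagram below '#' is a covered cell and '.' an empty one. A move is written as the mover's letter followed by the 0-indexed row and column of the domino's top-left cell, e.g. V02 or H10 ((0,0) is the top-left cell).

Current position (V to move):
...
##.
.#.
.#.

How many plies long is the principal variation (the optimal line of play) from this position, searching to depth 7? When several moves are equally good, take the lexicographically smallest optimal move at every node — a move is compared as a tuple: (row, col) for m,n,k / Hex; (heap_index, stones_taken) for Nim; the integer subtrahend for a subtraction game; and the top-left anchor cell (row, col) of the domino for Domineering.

PV length from [.../##./.#./.#.]: 3 plies

ply 1, V at .../##./.#./.#. | V02=+1→..#/###/.#./.#.*; V12=+1→.../###/.##/.#.; V20=+1→.../##./##./##.; V22=+1→.../##./.##/.##
ply 2, H at ..#/###/.#./.#. | H00=-1→###/###/.#./.#.*
ply 3, V at ###/###/.#./.#. | V20=+1→###/###/##./##.*; V22=+1→###/###/.##/.##
ply 4: ###/###/##./##. is terminal -1 (H); from .../##./.#./.#. depth 7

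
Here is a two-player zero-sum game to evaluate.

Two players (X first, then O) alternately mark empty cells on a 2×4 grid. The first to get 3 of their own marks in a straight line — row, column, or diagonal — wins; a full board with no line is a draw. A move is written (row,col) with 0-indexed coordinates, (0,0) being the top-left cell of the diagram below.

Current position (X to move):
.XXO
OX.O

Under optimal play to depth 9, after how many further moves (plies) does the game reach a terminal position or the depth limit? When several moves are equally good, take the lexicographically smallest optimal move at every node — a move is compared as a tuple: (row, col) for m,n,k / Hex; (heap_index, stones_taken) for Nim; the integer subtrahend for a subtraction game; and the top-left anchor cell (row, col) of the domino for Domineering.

[.XXO/OX.O] X move#1: (0,0):+1/XXXO/OX.O*, (1,2):+0/.XXO/OXXO
[XXXO/OX.O] end (terminal -1, O#2); searched .XXO/OX.O to 9

PV length from [.XXO/OX.O]: 1 ply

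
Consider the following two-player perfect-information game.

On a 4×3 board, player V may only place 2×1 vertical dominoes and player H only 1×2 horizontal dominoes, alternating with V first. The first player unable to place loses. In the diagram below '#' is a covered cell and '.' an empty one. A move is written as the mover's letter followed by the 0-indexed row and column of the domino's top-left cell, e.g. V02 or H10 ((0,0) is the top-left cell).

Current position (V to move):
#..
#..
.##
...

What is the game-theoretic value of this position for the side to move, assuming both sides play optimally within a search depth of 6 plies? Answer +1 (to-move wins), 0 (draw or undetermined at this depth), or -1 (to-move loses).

value(#../#../.##/..., V) = +1

[#../#../.##/...] V move#1: V01:+1/##./##./.##/...*, V02:+1/#.#/#.#/.##/..., V20:-1/#../#../###/#..
[##./##./.##/...] H move#2: H30:-1/##./##./.##/##.*, H31:-1/##./##./.##/.##
[##./##./.##/##.] V move#3: V02:+1/###/###/.##/##.*
[###/###/.##/##.] end (terminal -1, H#4); searched #../#../.##/... to 6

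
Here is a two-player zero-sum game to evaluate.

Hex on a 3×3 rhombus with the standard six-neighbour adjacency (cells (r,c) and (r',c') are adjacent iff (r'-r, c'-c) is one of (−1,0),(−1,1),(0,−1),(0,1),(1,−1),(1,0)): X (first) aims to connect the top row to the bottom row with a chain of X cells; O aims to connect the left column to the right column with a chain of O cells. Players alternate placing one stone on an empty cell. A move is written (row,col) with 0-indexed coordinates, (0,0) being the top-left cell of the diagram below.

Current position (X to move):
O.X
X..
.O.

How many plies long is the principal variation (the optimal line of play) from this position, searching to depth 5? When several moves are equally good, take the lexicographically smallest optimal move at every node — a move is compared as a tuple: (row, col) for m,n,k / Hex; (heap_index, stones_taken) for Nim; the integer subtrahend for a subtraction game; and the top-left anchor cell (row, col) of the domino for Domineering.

[O.X/X../.O.] X move#1: (0,1):-1/OXX/X../.O., (1,1):-1/O.X/XX./.O., (1,2):+1/O.X/X.X/.O.*, (2,0):+1/O.X/X../XO., (2,2):+1/O.X/X../.OX
[O.X/X.X/.O.] O move#2: (0,1):-1/OOX/X.X/.O.*, (1,1):-1/O.X/XOX/.O., (2,0):-1/O.X/X.X/OO., (2,2):-1/O.X/X.X/.OO
[OOX/X.X/.O.] X move#3: (1,1):+1/OOX/XXX/.O.*, (2,0):+1/OOX/X.X/XO., (2,2):+1/OOX/X.X/.OX
[OOX/XXX/.O.] O move#4: (2,0):-1/OOX/XXX/OO.*, (2,2):-1/OOX/XXX/.OO
[OOX/XXX/OO.] X move#5: (2,2):+1/OOX/XXX/OOX*
[OOX/XXX/OOX] end (terminal -1, O#6); searched O.X/X../.O. to 5

PV length from [O.X/X../.O.]: 5 plies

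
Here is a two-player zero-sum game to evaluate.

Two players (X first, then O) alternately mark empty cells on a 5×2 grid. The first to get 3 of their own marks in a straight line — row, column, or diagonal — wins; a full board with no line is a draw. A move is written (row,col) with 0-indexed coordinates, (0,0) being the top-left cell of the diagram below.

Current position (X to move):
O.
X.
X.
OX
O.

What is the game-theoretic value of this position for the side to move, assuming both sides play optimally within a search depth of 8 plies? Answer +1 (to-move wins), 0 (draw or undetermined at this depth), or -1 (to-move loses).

[O./X./X./OX/O.] X move#1: (0,1):+0/OX/X./X./OX/O., (1,1):+0/O./XX/X./OX/O., (2,1):+1/O./X./XX/OX/O.*, (4,1):+0/O./X./X./OX/OX
[O./X./XX/OX/O.] O move#2: (0,1):-1/OO/X./XX/OX/O.*, (1,1):-1/O./XO/XX/OX/O., (4,1):-1/O./X./XX/OX/OO
[OO/X./XX/OX/O.] X move#3: (1,1):+1/OO/XX/XX/OX/O.*, (4,1):+1/OO/X./XX/OX/OX
[OO/XX/XX/OX/O.] end (terminal -1, O#4); searched O./X./X./OX/O. to 8

value(O./X./X./OX/O., X) = +1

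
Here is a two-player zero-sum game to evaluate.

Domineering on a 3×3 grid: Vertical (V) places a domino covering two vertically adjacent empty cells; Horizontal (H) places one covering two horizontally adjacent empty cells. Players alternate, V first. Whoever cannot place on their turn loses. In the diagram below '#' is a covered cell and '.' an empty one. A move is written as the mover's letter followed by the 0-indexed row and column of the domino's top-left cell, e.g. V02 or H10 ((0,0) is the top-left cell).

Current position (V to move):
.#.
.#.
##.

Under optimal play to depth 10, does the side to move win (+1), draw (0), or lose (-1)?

ply 1, V at .#./.#./##. | V00=+1→##./##./##.*; V02=+1→.##/.##/##.; V12=+1→.#./.##/###
ply 2: ##./##./##. is terminal -1 (H); from .#./.#./##. depth 10

value(.#./.#./##., V) = +1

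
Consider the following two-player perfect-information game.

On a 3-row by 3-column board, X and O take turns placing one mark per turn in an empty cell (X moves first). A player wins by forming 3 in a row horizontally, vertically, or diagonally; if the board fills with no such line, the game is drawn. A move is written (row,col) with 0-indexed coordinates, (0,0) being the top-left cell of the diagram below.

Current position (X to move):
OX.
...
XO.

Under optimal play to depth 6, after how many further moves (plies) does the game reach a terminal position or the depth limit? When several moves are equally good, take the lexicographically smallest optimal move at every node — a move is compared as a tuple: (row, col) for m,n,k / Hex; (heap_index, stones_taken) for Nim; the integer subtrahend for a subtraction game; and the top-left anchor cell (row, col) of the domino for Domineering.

PV length from [OX./.../XO.]: 5 plies

p1 X@[OX./.../XO.]: (0,2)[OXX/.../XO.]+0* (1,0)[OX./X../XO.]+0 (1,1)[OX./.X./XO.]+0 (1,2)[OX./..X/XO.]+0 (2,2)[OX./.../XOX]+0
p2 O@[OXX/.../XO.]: (1,0)[OXX/O../XO.]-1 (1,1)[OXX/.O./XO.]+0* (1,2)[OXX/..O/XO.]-1 (2,2)[OXX/.../XOO]-1
p3 X@[OXX/.O./XO.]: (1,0)[OXX/XO./XO.]-1 (1,2)[OXX/.OX/XO.]-1 (2,2)[OXX/.O./XOX]+0*
p4 O@[OXX/.O./XOX]: (1,0)[OXX/OO./XOX]-1 (1,2)[OXX/.OO/XOX]+0*
p5 X@[OXX/.OO/XOX]: (1,0)[OXX/XOO/XOX]+0*
p6 O@[OXX/XOO/XOX] terminal +0; root [OX./.../XO.] d6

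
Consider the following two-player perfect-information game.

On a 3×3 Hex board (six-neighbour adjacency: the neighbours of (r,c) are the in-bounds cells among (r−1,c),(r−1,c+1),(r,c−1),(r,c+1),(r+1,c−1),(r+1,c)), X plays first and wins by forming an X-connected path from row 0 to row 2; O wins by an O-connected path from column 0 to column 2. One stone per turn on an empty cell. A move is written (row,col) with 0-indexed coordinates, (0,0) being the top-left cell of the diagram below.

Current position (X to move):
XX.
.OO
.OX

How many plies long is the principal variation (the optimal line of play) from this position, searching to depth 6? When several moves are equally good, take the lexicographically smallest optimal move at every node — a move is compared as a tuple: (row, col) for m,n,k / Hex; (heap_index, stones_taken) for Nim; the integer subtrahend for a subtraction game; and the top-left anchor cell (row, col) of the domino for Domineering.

PV length from [XX./.OO/.OX]: 2 plies

ply 1, X at XX./.OO/.OX | (0,2)=-1→XXX/.OO/.OX*; (1,0)=-1→XX./XOO/.OX; (2,0)=-1→XX./.OO/XOX
ply 2, O at XXX/.OO/.OX | (1,0)=+1→XXX/OOO/.OX*; (2,0)=+1→XXX/.OO/OOX
ply 3: XXX/OOO/.OX is terminal -1 (X); from XX./.OO/.OX depth 6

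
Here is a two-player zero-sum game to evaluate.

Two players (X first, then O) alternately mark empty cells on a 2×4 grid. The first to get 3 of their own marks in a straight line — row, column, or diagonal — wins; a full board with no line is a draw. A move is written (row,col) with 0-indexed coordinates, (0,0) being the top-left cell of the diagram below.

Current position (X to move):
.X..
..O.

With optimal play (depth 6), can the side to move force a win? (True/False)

[.X../..O.] X move#1: (0,0):+0/XX../..O., (0,2):+1/.XX./..O.*, (0,3):+0/.X.X/..O., (1,0):+0/.X../X.O., (1,1):+0/.X../.XO., (1,3):+0/.X../..OX
[.XX./..O.] O move#2: (0,0):-1/OXX./..O.*, (0,3):-1/.XXO/..O., (1,0):-1/.XX./O.O., (1,1):-1/.XX./.OO., (1,3):-1/.XX./..OO
[OXX./..O.] X move#3: (0,3):+1/OXXX/..O.*, (1,0):+0/OXX./X.O., (1,1):+0/OXX./.XO., (1,3):+0/OXX./..OX
[OXXX/..O.] end (terminal -1, O#4); searched .X../..O. to 6

X winning at [.X../..O.]: True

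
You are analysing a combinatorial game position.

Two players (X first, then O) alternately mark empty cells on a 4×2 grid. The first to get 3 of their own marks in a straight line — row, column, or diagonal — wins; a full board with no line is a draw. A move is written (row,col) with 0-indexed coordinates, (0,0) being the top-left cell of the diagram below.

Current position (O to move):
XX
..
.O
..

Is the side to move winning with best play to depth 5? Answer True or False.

O winning at [XX/../.O/..]: False

p1 O@[XX/../.O/..]: (1,0)[XX/O./.O/..]+0* (1,1)[XX/.O/.O/..]+0 (2,0)[XX/../OO/..]+0 (3,0)[XX/../.O/O.]+0 (3,1)[XX/../.O/.O]+0
p2 X@[XX/O./.O/..]: (1,1)[XX/OX/.O/..]+0* (2,0)[XX/O./XO/..]+0 (3,0)[XX/O./.O/X.]+0 (3,1)[XX/O./.O/.X]+0
p3 O@[XX/OX/.O/..]: (2,0)[XX/OX/OO/..]+0* (3,0)[XX/OX/.O/O.]+0 (3,1)[XX/OX/.O/.O]+0
p4 X@[XX/OX/OO/..]: (3,0)[XX/OX/OO/X.]+0* (3,1)[XX/OX/OO/.X]-1
p5 O@[XX/OX/OO/X.]: (3,1)[XX/OX/OO/XO]+0*
p6 X@[XX/OX/OO/XO] terminal +0; root [XX/../.O/..] d5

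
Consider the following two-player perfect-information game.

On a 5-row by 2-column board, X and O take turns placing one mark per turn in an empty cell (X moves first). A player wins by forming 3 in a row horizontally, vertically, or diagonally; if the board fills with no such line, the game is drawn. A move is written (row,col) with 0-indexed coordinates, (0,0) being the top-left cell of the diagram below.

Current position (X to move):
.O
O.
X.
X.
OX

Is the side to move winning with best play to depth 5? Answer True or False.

X winning at [.O/O./X./X./OX]: False

[.O/O./X./X./OX] X move#1: (0,0):+0/XO/O./X./X./OX*, (1,1):+0/.O/OX/X./X./OX, (2,1):+0/.O/O./XX/X./OX, (3,1):+0/.O/O./X./XX/OX
[XO/O./X./X./OX] O move#2: (1,1):+0/XO/OO/X./X./OX*, (2,1):+0/XO/O./XO/X./OX, (3,1):+0/XO/O./X./XO/OX
[XO/OO/X./X./OX] X move#3: (2,1):+0/XO/OO/XX/X./OX*, (3,1):-1/XO/OO/X./XX/OX
[XO/OO/XX/X./OX] O move#4: (3,1):+0/XO/OO/XX/XO/OX*
[XO/OO/XX/XO/OX] end (terminal +0, X#5); searched .O/O./X./X./OX to 5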